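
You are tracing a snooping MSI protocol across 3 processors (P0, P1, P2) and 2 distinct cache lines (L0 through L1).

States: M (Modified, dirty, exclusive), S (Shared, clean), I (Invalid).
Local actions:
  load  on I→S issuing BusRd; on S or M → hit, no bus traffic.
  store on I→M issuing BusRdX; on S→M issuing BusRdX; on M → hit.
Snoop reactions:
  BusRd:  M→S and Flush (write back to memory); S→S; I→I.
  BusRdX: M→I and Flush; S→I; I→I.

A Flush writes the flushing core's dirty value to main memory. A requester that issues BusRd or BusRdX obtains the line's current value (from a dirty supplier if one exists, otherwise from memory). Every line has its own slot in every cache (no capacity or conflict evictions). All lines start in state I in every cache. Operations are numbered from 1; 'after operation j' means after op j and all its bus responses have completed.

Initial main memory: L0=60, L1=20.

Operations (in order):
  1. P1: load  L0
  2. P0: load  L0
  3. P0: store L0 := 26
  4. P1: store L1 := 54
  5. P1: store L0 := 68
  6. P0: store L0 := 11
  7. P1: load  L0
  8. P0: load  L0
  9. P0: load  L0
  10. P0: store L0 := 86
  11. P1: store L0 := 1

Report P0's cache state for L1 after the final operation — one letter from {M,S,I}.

state = I

  op1 P1: load  L0 → I/S/I on L0; bus BusRd; mem=60
  op2 P0: load  L0 → S/S/I on L0; bus BusRd; mem=60
  op3 P0: store L0 := 26 → M/I/I on L0; bus BusRdX; mem=60
  op4 P1: store L1 := 54 → I/M/I on L1; bus BusRdX; mem=20
  op5 P1: store L0 := 68 → I/M/I on L0; bus BusRdX Flush; mem=26
  op6 P0: store L0 := 11 → M/I/I on L0; bus BusRdX Flush; mem=68
  op7 P1: load  L0 → S/S/I on L0; bus BusRd Flush; mem=11
  op8 P0: load  L0 → S/S/I on L0; bus (none); mem=11
  op9 P0: load  L0 → S/S/I on L0; bus (none); mem=11
  op10 P0: store L0 := 86 → M/I/I on L0; bus BusRdX; mem=11
  op11 P1: store L0 := 1 → I/M/I on L0; bus BusRdX Flush; mem=86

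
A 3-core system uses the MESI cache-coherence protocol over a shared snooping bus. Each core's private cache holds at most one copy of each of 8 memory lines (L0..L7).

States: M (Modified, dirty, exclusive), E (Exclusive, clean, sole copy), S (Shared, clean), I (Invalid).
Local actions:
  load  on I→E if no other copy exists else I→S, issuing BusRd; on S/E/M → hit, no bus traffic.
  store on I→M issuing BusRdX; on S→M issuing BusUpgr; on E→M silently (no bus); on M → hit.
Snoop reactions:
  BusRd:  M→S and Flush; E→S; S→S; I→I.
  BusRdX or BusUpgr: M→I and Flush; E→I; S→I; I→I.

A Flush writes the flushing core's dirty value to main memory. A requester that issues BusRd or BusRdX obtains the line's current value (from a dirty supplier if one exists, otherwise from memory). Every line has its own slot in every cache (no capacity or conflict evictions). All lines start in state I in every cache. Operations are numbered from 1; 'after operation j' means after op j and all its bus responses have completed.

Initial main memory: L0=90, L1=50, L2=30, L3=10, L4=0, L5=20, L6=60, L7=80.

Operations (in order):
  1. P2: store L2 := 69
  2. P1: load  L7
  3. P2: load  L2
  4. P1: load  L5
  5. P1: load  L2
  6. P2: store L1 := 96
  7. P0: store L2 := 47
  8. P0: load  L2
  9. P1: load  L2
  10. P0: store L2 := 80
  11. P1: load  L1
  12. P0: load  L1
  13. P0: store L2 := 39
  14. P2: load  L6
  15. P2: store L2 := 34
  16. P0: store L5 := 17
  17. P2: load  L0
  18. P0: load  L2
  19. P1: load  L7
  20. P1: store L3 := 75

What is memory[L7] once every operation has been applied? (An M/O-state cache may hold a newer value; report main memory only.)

memory[L7] = 80

[1] P2: store L2 := 69 | P0:I, P1:I, P2:M(69) | bus: BusRdX
[2] P1: load  L7 | P0:I, P1:E(80), P2:I | bus: BusRd
[3] P2: load  L2 | P0:I, P1:I, P2:M(69) | bus: none
[4] P1: load  L5 | P0:I, P1:E(20), P2:I | bus: BusRd
[5] P1: load  L2 | P0:I, P1:S(69), P2:S(69) | bus: BusRd,Flush
[6] P2: store L1 := 96 | P0:I, P1:I, P2:M(96) | bus: BusRdX
[7] P0: store L2 := 47 | P0:M(47), P1:I, P2:I | bus: BusRdX
[8] P0: load  L2 | P0:M(47), P1:I, P2:I | bus: none
[9] P1: load  L2 | P0:S(47), P1:S(47), P2:I | bus: BusRd,Flush
[10] P0: store L2 := 80 | P0:M(80), P1:I, P2:I | bus: BusUpgr
[11] P1: load  L1 | P0:I, P1:S(96), P2:S(96) | bus: BusRd,Flush
[12] P0: load  L1 | P0:S(96), P1:S(96), P2:S(96) | bus: BusRd
[13] P0: store L2 := 39 | P0:M(39), P1:I, P2:I | bus: none
[14] P2: load  L6 | P0:I, P1:I, P2:E(60) | bus: BusRd
[15] P2: store L2 := 34 | P0:I, P1:I, P2:M(34) | bus: BusRdX,Flush
[16] P0: store L5 := 17 | P0:M(17), P1:I, P2:I | bus: BusRdX
[17] P2: load  L0 | P0:I, P1:I, P2:E(90) | bus: BusRd
[18] P0: load  L2 | P0:S(34), P1:I, P2:S(34) | bus: BusRd,Flush
[19] P1: load  L7 | P0:I, P1:E(80), P2:I | bus: none
[20] P1: store L3 := 75 | P0:I, P1:M(75), P2:I | bus: BusRdX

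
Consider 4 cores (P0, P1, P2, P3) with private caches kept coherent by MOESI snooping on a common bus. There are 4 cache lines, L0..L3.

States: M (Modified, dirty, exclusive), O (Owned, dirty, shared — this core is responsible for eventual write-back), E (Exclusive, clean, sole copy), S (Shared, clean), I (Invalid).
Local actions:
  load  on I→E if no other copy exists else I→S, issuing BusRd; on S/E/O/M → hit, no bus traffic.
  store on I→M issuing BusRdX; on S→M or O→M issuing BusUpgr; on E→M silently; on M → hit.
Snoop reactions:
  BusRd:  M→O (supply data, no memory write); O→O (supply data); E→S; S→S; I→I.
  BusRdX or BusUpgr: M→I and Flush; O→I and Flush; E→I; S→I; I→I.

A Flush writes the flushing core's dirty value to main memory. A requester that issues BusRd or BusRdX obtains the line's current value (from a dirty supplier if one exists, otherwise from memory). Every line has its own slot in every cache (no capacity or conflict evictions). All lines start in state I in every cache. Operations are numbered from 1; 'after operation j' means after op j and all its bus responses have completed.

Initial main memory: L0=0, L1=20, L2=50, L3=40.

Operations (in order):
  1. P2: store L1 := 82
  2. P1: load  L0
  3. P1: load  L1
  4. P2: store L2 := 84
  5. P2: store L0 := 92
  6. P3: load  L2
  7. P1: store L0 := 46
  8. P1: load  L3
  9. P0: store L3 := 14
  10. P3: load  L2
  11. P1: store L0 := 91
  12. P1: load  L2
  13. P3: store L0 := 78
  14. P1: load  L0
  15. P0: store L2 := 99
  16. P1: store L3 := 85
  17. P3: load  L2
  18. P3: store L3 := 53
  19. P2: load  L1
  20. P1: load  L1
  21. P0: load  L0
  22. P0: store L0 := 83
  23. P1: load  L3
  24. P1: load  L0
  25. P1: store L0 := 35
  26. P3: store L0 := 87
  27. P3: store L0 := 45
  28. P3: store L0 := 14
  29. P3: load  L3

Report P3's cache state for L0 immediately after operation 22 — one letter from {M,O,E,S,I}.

state = I

1. P2: store L1 := 82  bus=[BusRdX]  L1: P0=I P1=I P2=M P3=I  mem[L1]=20
2. P1: load  L0  bus=[BusRd]  L0: P0=I P1=E P2=I P3=I  mem[L0]=0
3. P1: load  L1  bus=[BusRd]  L1: P0=I P1=S P2=O P3=I  mem[L1]=20
4. P2: store L2 := 84  bus=[BusRdX]  L2: P0=I P1=I P2=M P3=I  mem[L2]=50
5. P2: store L0 := 92  bus=[BusRdX]  L0: P0=I P1=I P2=M P3=I  mem[L0]=0
6. P3: load  L2  bus=[BusRd]  L2: P0=I P1=I P2=O P3=S  mem[L2]=50
7. P1: store L0 := 46  bus=[BusRdX,Flush]  L0: P0=I P1=M P2=I P3=I  mem[L0]=92
8. P1: load  L3  bus=[BusRd]  L3: P0=I P1=E P2=I P3=I  mem[L3]=40
9. P0: store L3 := 14  bus=[BusRdX]  L3: P0=M P1=I P2=I P3=I  mem[L3]=40
10. P3: load  L2  bus=[-]  L2: P0=I P1=I P2=O P3=S  mem[L2]=50
11. P1: store L0 := 91  bus=[-]  L0: P0=I P1=M P2=I P3=I  mem[L0]=92
12. P1: load  L2  bus=[BusRd]  L2: P0=I P1=S P2=O P3=S  mem[L2]=50
13. P3: store L0 := 78  bus=[BusRdX,Flush]  L0: P0=I P1=I P2=I P3=M  mem[L0]=91
14. P1: load  L0  bus=[BusRd]  L0: P0=I P1=S P2=I P3=O  mem[L0]=91
15. P0: store L2 := 99  bus=[BusRdX,Flush]  L2: P0=M P1=I P2=I P3=I  mem[L2]=84
16. P1: store L3 := 85  bus=[BusRdX,Flush]  L3: P0=I P1=M P2=I P3=I  mem[L3]=14
17. P3: load  L2  bus=[BusRd]  L2: P0=O P1=I P2=I P3=S  mem[L2]=84
18. P3: store L3 := 53  bus=[BusRdX,Flush]  L3: P0=I P1=I P2=I P3=M  mem[L3]=85
19. P2: load  L1  bus=[-]  L1: P0=I P1=S P2=O P3=I  mem[L1]=20
20. P1: load  L1  bus=[-]  L1: P0=I P1=S P2=O P3=I  mem[L1]=20
21. P0: load  L0  bus=[BusRd]  L0: P0=S P1=S P2=I P3=O  mem[L0]=91
22. P0: store L0 := 83  bus=[BusUpgr,Flush]  L0: P0=M P1=I P2=I P3=I  mem[L0]=78
23. P1: load  L3  bus=[BusRd]  L3: P0=I P1=S P2=I P3=O  mem[L3]=85
24. P1: load  L0  bus=[BusRd]  L0: P0=O P1=S P2=I P3=I  mem[L0]=78
25. P1: store L0 := 35  bus=[BusUpgr,Flush]  L0: P0=I P1=M P2=I P3=I  mem[L0]=83
26. P3: store L0 := 87  bus=[BusRdX,Flush]  L0: P0=I P1=I P2=I P3=M  mem[L0]=35
27. P3: store L0 := 45  bus=[-]  L0: P0=I P1=I P2=I P3=M  mem[L0]=35
28. P3: store L0 := 14  bus=[-]  L0: P0=I P1=I P2=I P3=M  mem[L0]=35
29. P3: load  L3  bus=[-]  L3: P0=I P1=S P2=I P3=O  mem[L3]=85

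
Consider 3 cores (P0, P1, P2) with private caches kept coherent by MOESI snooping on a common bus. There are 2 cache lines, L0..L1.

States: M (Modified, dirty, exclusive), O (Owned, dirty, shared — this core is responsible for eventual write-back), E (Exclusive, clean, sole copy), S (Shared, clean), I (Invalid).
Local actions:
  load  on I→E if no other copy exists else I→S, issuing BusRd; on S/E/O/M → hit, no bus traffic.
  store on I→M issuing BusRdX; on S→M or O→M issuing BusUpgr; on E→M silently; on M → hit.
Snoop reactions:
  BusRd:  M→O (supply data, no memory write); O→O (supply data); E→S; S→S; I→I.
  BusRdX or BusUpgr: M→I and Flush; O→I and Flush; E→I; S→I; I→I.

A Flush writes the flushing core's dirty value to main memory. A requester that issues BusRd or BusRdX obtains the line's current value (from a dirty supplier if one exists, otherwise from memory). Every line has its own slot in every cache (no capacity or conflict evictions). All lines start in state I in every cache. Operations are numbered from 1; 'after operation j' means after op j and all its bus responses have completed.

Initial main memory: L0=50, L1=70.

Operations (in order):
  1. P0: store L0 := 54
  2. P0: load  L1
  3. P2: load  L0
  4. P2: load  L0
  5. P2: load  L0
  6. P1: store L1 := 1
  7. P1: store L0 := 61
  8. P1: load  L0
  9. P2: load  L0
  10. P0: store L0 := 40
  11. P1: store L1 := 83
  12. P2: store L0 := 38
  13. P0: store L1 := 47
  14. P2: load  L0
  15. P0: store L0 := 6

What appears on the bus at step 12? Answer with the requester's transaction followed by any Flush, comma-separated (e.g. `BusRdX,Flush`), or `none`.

[1] P0: store L0 := 54 | P0:M(54), P1:I, P2:I | bus: BusRdX
[2] P0: load  L1 | P0:E(70), P1:I, P2:I | bus: BusRd
[3] P2: load  L0 | P0:O(54), P1:I, P2:S(54) | bus: BusRd
[4] P2: load  L0 | P0:O(54), P1:I, P2:S(54) | bus: none
[5] P2: load  L0 | P0:O(54), P1:I, P2:S(54) | bus: none
[6] P1: store L1 := 1 | P0:I, P1:M(1), P2:I | bus: BusRdX
[7] P1: store L0 := 61 | P0:I, P1:M(61), P2:I | bus: BusRdX,Flush
[8] P1: load  L0 | P0:I, P1:M(61), P2:I | bus: none
[9] P2: load  L0 | P0:I, P1:O(61), P2:S(61) | bus: BusRd
[10] P0: store L0 := 40 | P0:M(40), P1:I, P2:I | bus: BusRdX,Flush
[11] P1: store L1 := 83 | P0:I, P1:M(83), P2:I | bus: none
[12] P2: store L0 := 38 | P0:I, P1:I, P2:M(38) | bus: BusRdX,Flush
[13] P0: store L1 := 47 | P0:M(47), P1:I, P2:I | bus: BusRdX,Flush
[14] P2: load  L0 | P0:I, P1:I, P2:M(38) | bus: none
[15] P0: store L0 := 6 | P0:M(6), P1:I, P2:I | bus: BusRdX,Flush

bus = BusRdX,Flush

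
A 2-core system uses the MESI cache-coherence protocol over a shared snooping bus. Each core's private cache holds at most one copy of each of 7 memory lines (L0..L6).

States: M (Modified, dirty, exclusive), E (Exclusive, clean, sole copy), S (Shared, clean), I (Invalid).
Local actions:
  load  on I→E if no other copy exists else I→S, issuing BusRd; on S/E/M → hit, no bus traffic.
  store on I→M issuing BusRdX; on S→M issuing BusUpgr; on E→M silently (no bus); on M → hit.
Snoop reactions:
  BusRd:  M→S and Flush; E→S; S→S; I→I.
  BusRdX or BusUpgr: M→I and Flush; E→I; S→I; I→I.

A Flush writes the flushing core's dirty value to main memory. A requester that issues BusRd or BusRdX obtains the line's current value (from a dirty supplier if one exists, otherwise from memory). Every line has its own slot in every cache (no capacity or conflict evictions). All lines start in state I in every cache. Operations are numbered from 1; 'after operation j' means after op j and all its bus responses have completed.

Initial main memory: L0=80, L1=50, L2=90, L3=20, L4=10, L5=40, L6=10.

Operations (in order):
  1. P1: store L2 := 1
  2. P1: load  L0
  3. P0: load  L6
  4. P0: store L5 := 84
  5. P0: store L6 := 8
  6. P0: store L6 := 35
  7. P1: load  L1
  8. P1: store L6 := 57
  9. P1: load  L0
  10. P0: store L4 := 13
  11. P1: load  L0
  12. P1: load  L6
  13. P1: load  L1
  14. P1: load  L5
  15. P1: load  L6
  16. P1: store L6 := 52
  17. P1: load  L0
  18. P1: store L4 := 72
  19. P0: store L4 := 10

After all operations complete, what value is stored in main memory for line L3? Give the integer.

  op1 P1: store L2 := 1 → I/M on L2; bus BusRdX; mem=90
  op2 P1: load  L0 → I/E on L0; bus BusRd; mem=80
  op3 P0: load  L6 → E/I on L6; bus BusRd; mem=10
  op4 P0: store L5 := 84 → M/I on L5; bus BusRdX; mem=40
  op5 P0: store L6 := 8 → M/I on L6; bus (none); mem=10
  op6 P0: store L6 := 35 → M/I on L6; bus (none); mem=10
  op7 P1: load  L1 → I/E on L1; bus BusRd; mem=50
  op8 P1: store L6 := 57 → I/M on L6; bus BusRdX Flush; mem=35
  op9 P1: load  L0 → I/E on L0; bus (none); mem=80
  op10 P0: store L4 := 13 → M/I on L4; bus BusRdX; mem=10
  op11 P1: load  L0 → I/E on L0; bus (none); mem=80
  op12 P1: load  L6 → I/M on L6; bus (none); mem=35
  op13 P1: load  L1 → I/E on L1; bus (none); mem=50
  op14 P1: load  L5 → S/S on L5; bus BusRd Flush; mem=84
  op15 P1: load  L6 → I/M on L6; bus (none); mem=35
  op16 P1: store L6 := 52 → I/M on L6; bus (none); mem=35
  op17 P1: load  L0 → I/E on L0; bus (none); mem=80
  op18 P1: store L4 := 72 → I/M on L4; bus BusRdX Flush; mem=13
  op19 P0: store L4 := 10 → M/I on L4; bus BusRdX Flush; mem=72

memory[L3] = 20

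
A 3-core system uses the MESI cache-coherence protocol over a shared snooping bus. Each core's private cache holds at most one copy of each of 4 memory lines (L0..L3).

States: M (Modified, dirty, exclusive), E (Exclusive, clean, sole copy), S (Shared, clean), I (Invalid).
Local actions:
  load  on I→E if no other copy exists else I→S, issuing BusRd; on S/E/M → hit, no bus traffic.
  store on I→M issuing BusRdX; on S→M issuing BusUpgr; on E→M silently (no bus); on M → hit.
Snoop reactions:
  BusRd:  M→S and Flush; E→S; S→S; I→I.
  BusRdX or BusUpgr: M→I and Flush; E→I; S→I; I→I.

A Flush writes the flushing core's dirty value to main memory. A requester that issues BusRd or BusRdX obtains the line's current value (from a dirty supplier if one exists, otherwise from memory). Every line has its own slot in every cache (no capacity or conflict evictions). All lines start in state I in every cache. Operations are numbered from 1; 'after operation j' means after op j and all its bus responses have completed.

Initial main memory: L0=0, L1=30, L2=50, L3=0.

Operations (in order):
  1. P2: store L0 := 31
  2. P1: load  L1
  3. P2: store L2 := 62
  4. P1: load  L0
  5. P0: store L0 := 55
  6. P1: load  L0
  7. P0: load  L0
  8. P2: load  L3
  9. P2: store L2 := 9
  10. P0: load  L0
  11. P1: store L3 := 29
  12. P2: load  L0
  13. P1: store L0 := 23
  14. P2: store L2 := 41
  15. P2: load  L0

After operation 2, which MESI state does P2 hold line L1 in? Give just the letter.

step 1: P2: store L0 := 31  ⟶  IIM  (L0)  txn=BusRdX  M[L0]=0
step 2: P1: load  L1  ⟶  IEI  (L1)  txn=BusRd  M[L1]=30
step 3: P2: store L2 := 62  ⟶  IIM  (L2)  txn=BusRdX  M[L2]=50
step 4: P1: load  L0  ⟶  ISS  (L0)  txn=BusRd+Flush  M[L0]=31
step 5: P0: store L0 := 55  ⟶  MII  (L0)  txn=BusRdX  M[L0]=31
step 6: P1: load  L0  ⟶  SSI  (L0)  txn=BusRd+Flush  M[L0]=55
step 7: P0: load  L0  ⟶  SSI  (L0)  txn=∅  M[L0]=55
step 8: P2: load  L3  ⟶  IIE  (L3)  txn=BusRd  M[L3]=0
step 9: P2: store L2 := 9  ⟶  IIM  (L2)  txn=∅  M[L2]=50
step 10: P0: load  L0  ⟶  SSI  (L0)  txn=∅  M[L0]=55
step 11: P1: store L3 := 29  ⟶  IMI  (L3)  txn=BusRdX  M[L3]=0
step 12: P2: load  L0  ⟶  SSS  (L0)  txn=BusRd  M[L0]=55
step 13: P1: store L0 := 23  ⟶  IMI  (L0)  txn=BusUpgr  M[L0]=55
step 14: P2: store L2 := 41  ⟶  IIM  (L2)  txn=∅  M[L2]=50
step 15: P2: load  L0  ⟶  ISS  (L0)  txn=BusRd+Flush  M[L0]=23

state = I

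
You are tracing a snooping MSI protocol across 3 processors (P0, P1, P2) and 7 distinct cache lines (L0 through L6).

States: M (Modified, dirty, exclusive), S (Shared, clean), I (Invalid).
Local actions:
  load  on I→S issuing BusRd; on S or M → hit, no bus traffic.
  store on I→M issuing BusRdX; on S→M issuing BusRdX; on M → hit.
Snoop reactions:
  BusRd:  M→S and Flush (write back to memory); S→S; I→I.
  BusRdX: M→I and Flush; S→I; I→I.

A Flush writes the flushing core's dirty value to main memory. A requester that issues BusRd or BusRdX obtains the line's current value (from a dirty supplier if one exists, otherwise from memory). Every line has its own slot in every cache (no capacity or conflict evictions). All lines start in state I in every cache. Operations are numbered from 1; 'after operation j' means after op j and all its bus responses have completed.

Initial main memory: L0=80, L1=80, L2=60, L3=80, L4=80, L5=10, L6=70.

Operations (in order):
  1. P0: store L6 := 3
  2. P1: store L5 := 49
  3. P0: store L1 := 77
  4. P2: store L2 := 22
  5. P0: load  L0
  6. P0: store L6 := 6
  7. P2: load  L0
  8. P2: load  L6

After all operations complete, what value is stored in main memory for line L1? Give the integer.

1. P0: store L6 := 3  bus=[BusRdX]  L6: P0=M P1=I P2=I  mem[L6]=70
2. P1: store L5 := 49  bus=[BusRdX]  L5: P0=I P1=M P2=I  mem[L5]=10
3. P0: store L1 := 77  bus=[BusRdX]  L1: P0=M P1=I P2=I  mem[L1]=80
4. P2: store L2 := 22  bus=[BusRdX]  L2: P0=I P1=I P2=M  mem[L2]=60
5. P0: load  L0  bus=[BusRd]  L0: P0=S P1=I P2=I  mem[L0]=80
6. P0: store L6 := 6  bus=[-]  L6: P0=M P1=I P2=I  mem[L6]=70
7. P2: load  L0  bus=[BusRd]  L0: P0=S P1=I P2=S  mem[L0]=80
8. P2: load  L6  bus=[BusRd,Flush]  L6: P0=S P1=I P2=S  mem[L6]=6

memory[L1] = 80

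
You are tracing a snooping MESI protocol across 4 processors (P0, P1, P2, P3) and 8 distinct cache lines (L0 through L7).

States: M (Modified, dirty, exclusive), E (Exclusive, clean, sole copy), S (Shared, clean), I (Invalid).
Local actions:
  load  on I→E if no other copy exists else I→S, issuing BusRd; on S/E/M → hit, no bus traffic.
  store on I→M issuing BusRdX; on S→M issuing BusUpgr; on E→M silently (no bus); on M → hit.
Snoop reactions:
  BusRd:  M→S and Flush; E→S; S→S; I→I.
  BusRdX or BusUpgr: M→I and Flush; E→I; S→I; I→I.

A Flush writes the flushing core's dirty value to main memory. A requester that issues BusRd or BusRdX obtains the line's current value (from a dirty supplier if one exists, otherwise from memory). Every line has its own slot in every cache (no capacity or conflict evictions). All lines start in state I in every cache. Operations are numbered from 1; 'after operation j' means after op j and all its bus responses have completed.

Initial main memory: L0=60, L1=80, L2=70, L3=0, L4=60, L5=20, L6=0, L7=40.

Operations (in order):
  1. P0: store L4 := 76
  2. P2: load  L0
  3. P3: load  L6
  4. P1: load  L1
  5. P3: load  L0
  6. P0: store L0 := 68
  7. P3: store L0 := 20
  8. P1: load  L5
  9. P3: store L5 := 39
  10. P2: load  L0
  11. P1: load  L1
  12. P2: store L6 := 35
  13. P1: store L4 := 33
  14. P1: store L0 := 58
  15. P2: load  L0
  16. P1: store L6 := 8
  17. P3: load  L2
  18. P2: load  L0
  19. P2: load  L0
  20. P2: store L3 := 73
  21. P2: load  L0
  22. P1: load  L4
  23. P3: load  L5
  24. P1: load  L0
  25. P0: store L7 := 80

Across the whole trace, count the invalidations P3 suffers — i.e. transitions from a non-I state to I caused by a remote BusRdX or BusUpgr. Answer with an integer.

1. P0: store L4 := 76  bus=[BusRdX]  L4: P0=M P1=I P2=I P3=I  mem[L4]=60
2. P2: load  L0  bus=[BusRd]  L0: P0=I P1=I P2=E P3=I  mem[L0]=60
3. P3: load  L6  bus=[BusRd]  L6: P0=I P1=I P2=I P3=E  mem[L6]=0
4. P1: load  L1  bus=[BusRd]  L1: P0=I P1=E P2=I P3=I  mem[L1]=80
5. P3: load  L0  bus=[BusRd]  L0: P0=I P1=I P2=S P3=S  mem[L0]=60
6. P0: store L0 := 68  bus=[BusRdX]  L0: P0=M P1=I P2=I P3=I  mem[L0]=60
7. P3: store L0 := 20  bus=[BusRdX,Flush]  L0: P0=I P1=I P2=I P3=M  mem[L0]=68
8. P1: load  L5  bus=[BusRd]  L5: P0=I P1=E P2=I P3=I  mem[L5]=20
9. P3: store L5 := 39  bus=[BusRdX]  L5: P0=I P1=I P2=I P3=M  mem[L5]=20
10. P2: load  L0  bus=[BusRd,Flush]  L0: P0=I P1=I P2=S P3=S  mem[L0]=20
11. P1: load  L1  bus=[-]  L1: P0=I P1=E P2=I P3=I  mem[L1]=80
12. P2: store L6 := 35  bus=[BusRdX]  L6: P0=I P1=I P2=M P3=I  mem[L6]=0
13. P1: store L4 := 33  bus=[BusRdX,Flush]  L4: P0=I P1=M P2=I P3=I  mem[L4]=76
14. P1: store L0 := 58  bus=[BusRdX]  L0: P0=I P1=M P2=I P3=I  mem[L0]=20
15. P2: load  L0  bus=[BusRd,Flush]  L0: P0=I P1=S P2=S P3=I  mem[L0]=58
16. P1: store L6 := 8  bus=[BusRdX,Flush]  L6: P0=I P1=M P2=I P3=I  mem[L6]=35
17. P3: load  L2  bus=[BusRd]  L2: P0=I P1=I P2=I P3=E  mem[L2]=70
18. P2: load  L0  bus=[-]  L0: P0=I P1=S P2=S P3=I  mem[L0]=58
19. P2: load  L0  bus=[-]  L0: P0=I P1=S P2=S P3=I  mem[L0]=58
20. P2: store L3 := 73  bus=[BusRdX]  L3: P0=I P1=I P2=M P3=I  mem[L3]=0
21. P2: load  L0  bus=[-]  L0: P0=I P1=S P2=S P3=I  mem[L0]=58
22. P1: load  L4  bus=[-]  L4: P0=I P1=M P2=I P3=I  mem[L4]=76
23. P3: load  L5  bus=[-]  L5: P0=I P1=I P2=I P3=M  mem[L5]=20
24. P1: load  L0  bus=[-]  L0: P0=I P1=S P2=S P3=I  mem[L0]=58
25. P0: store L7 := 80  bus=[BusRdX]  L7: P0=M P1=I P2=I P3=I  mem[L7]=40

invalidations = 3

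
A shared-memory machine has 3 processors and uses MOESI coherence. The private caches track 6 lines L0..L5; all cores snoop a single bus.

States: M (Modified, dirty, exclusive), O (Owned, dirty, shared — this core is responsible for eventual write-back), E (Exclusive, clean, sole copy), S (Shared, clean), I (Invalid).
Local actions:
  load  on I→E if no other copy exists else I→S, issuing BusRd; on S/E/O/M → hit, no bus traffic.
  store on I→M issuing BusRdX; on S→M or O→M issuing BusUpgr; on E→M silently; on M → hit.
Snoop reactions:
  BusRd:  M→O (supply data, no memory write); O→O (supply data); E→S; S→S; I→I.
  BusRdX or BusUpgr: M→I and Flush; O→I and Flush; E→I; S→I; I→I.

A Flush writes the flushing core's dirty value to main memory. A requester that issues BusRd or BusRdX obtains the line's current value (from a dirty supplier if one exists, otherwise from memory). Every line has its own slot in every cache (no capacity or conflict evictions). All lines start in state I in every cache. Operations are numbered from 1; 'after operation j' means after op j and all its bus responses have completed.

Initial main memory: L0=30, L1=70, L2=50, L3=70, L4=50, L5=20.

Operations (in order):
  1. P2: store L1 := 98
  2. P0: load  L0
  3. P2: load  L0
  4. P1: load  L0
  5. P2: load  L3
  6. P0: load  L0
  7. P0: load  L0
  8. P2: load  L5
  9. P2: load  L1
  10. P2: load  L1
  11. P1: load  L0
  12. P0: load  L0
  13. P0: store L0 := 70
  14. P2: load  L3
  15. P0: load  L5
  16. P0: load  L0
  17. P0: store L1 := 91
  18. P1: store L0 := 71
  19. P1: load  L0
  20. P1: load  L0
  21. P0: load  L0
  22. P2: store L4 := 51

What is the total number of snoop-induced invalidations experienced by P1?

invalidations = 1

1. P2: store L1 := 98  bus=[BusRdX]  L1: P0=I P1=I P2=M  mem[L1]=70
2. P0: load  L0  bus=[BusRd]  L0: P0=E P1=I P2=I  mem[L0]=30
3. P2: load  L0  bus=[BusRd]  L0: P0=S P1=I P2=S  mem[L0]=30
4. P1: load  L0  bus=[BusRd]  L0: P0=S P1=S P2=S  mem[L0]=30
5. P2: load  L3  bus=[BusRd]  L3: P0=I P1=I P2=E  mem[L3]=70
6. P0: load  L0  bus=[-]  L0: P0=S P1=S P2=S  mem[L0]=30
7. P0: load  L0  bus=[-]  L0: P0=S P1=S P2=S  mem[L0]=30
8. P2: load  L5  bus=[BusRd]  L5: P0=I P1=I P2=E  mem[L5]=20
9. P2: load  L1  bus=[-]  L1: P0=I P1=I P2=M  mem[L1]=70
10. P2: load  L1  bus=[-]  L1: P0=I P1=I P2=M  mem[L1]=70
11. P1: load  L0  bus=[-]  L0: P0=S P1=S P2=S  mem[L0]=30
12. P0: load  L0  bus=[-]  L0: P0=S P1=S P2=S  mem[L0]=30
13. P0: store L0 := 70  bus=[BusUpgr]  L0: P0=M P1=I P2=I  mem[L0]=30
14. P2: load  L3  bus=[-]  L3: P0=I P1=I P2=E  mem[L3]=70
15. P0: load  L5  bus=[BusRd]  L5: P0=S P1=I P2=S  mem[L5]=20
16. P0: load  L0  bus=[-]  L0: P0=M P1=I P2=I  mem[L0]=30
17. P0: store L1 := 91  bus=[BusRdX,Flush]  L1: P0=M P1=I P2=I  mem[L1]=98
18. P1: store L0 := 71  bus=[BusRdX,Flush]  L0: P0=I P1=M P2=I  mem[L0]=70
19. P1: load  L0  bus=[-]  L0: P0=I P1=M P2=I  mem[L0]=70
20. P1: load  L0  bus=[-]  L0: P0=I P1=M P2=I  mem[L0]=70
21. P0: load  L0  bus=[BusRd]  L0: P0=S P1=O P2=I  mem[L0]=70
22. P2: store L4 := 51  bus=[BusRdX]  L4: P0=I P1=I P2=M  mem[L4]=50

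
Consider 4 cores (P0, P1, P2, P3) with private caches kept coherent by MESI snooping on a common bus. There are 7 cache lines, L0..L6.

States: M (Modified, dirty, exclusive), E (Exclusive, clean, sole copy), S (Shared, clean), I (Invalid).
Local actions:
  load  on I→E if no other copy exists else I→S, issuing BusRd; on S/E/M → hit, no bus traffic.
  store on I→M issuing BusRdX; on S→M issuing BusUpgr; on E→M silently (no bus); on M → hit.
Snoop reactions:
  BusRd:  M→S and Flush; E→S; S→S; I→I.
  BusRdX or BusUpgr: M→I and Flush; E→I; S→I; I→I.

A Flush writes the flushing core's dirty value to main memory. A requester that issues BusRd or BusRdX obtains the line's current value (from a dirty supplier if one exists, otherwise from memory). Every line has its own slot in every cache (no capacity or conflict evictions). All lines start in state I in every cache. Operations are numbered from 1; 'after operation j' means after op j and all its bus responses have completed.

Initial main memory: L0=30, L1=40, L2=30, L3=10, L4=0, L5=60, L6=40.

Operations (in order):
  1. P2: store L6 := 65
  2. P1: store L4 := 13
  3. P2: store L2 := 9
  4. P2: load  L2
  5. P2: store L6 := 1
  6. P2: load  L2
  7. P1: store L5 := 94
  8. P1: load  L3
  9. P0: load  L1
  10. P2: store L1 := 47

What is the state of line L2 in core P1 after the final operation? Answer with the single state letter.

step 1: P2: store L6 := 65  ⟶  IIMI  (L6)  txn=BusRdX  M[L6]=40
step 2: P1: store L4 := 13  ⟶  IMII  (L4)  txn=BusRdX  M[L4]=0
step 3: P2: store L2 := 9  ⟶  IIMI  (L2)  txn=BusRdX  M[L2]=30
step 4: P2: load  L2  ⟶  IIMI  (L2)  txn=∅  M[L2]=30
step 5: P2: store L6 := 1  ⟶  IIMI  (L6)  txn=∅  M[L6]=40
step 6: P2: load  L2  ⟶  IIMI  (L2)  txn=∅  M[L2]=30
step 7: P1: store L5 := 94  ⟶  IMII  (L5)  txn=BusRdX  M[L5]=60
step 8: P1: load  L3  ⟶  IEII  (L3)  txn=BusRd  M[L3]=10
step 9: P0: load  L1  ⟶  EIII  (L1)  txn=BusRd  M[L1]=40
step 10: P2: store L1 := 47  ⟶  IIMI  (L1)  txn=BusRdX  M[L1]=40

state = I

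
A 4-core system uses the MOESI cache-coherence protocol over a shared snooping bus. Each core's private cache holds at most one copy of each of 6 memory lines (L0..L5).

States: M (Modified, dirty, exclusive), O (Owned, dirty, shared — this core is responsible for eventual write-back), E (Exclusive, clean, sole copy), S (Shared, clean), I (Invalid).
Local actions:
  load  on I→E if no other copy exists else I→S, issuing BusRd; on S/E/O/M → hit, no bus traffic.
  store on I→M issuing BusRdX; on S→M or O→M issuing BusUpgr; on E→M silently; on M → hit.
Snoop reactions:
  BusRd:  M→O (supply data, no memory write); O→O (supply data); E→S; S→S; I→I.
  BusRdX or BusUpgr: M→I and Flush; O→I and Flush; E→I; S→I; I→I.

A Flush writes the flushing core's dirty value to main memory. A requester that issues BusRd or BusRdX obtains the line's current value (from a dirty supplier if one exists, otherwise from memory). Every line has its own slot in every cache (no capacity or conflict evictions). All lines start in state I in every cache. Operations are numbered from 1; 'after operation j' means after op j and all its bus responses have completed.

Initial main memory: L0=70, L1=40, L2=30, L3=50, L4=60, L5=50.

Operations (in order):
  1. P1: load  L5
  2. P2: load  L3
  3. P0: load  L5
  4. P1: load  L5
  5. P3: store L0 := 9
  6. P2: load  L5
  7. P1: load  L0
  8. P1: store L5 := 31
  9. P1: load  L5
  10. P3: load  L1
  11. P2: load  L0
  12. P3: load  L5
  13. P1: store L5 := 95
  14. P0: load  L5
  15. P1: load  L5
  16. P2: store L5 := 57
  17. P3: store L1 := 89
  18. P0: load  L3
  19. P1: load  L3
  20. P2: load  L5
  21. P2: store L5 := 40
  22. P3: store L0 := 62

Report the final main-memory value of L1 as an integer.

memory[L1] = 40

step 1: P1: load  L5  ⟶  IEII  (L5)  txn=BusRd  M[L5]=50
step 2: P2: load  L3  ⟶  IIEI  (L3)  txn=BusRd  M[L3]=50
step 3: P0: load  L5  ⟶  SSII  (L5)  txn=BusRd  M[L5]=50
step 4: P1: load  L5  ⟶  SSII  (L5)  txn=∅  M[L5]=50
step 5: P3: store L0 := 9  ⟶  IIIM  (L0)  txn=BusRdX  M[L0]=70
step 6: P2: load  L5  ⟶  SSSI  (L5)  txn=BusRd  M[L5]=50
step 7: P1: load  L0  ⟶  ISIO  (L0)  txn=BusRd  M[L0]=70
step 8: P1: store L5 := 31  ⟶  IMII  (L5)  txn=BusUpgr  M[L5]=50
step 9: P1: load  L5  ⟶  IMII  (L5)  txn=∅  M[L5]=50
step 10: P3: load  L1  ⟶  IIIE  (L1)  txn=BusRd  M[L1]=40
step 11: P2: load  L0  ⟶  ISSO  (L0)  txn=BusRd  M[L0]=70
step 12: P3: load  L5  ⟶  IOIS  (L5)  txn=BusRd  M[L5]=50
step 13: P1: store L5 := 95  ⟶  IMII  (L5)  txn=BusUpgr  M[L5]=50
step 14: P0: load  L5  ⟶  SOII  (L5)  txn=BusRd  M[L5]=50
step 15: P1: load  L5  ⟶  SOII  (L5)  txn=∅  M[L5]=50
step 16: P2: store L5 := 57  ⟶  IIMI  (L5)  txn=BusRdX+Flush  M[L5]=95
step 17: P3: store L1 := 89  ⟶  IIIM  (L1)  txn=∅  M[L1]=40
step 18: P0: load  L3  ⟶  SISI  (L3)  txn=BusRd  M[L3]=50
step 19: P1: load  L3  ⟶  SSSI  (L3)  txn=BusRd  M[L3]=50
step 20: P2: load  L5  ⟶  IIMI  (L5)  txn=∅  M[L5]=95
step 21: P2: store L5 := 40  ⟶  IIMI  (L5)  txn=∅  M[L5]=95
step 22: P3: store L0 := 62  ⟶  IIIM  (L0)  txn=BusUpgr  M[L0]=70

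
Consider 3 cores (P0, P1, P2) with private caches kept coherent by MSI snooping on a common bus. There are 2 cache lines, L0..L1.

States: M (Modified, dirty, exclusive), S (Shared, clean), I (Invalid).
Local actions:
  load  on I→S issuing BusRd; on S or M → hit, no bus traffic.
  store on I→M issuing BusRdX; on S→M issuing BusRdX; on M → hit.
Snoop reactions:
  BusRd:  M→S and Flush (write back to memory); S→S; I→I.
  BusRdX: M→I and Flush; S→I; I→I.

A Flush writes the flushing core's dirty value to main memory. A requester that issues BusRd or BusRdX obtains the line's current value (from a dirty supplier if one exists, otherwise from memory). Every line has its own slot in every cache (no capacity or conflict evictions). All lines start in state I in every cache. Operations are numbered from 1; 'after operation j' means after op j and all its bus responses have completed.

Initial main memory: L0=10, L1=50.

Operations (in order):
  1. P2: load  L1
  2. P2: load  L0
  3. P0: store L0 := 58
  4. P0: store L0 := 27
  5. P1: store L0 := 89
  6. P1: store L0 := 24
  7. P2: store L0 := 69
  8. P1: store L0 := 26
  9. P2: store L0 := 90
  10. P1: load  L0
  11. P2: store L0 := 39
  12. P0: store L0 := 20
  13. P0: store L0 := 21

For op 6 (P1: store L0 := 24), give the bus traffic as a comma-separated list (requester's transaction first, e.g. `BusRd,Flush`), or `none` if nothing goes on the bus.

bus = none

step 1: P2: load  L1  ⟶  IIS  (L1)  txn=BusRd  M[L1]=50
step 2: P2: load  L0  ⟶  IIS  (L0)  txn=BusRd  M[L0]=10
step 3: P0: store L0 := 58  ⟶  MII  (L0)  txn=BusRdX  M[L0]=10
step 4: P0: store L0 := 27  ⟶  MII  (L0)  txn=∅  M[L0]=10
step 5: P1: store L0 := 89  ⟶  IMI  (L0)  txn=BusRdX+Flush  M[L0]=27
step 6: P1: store L0 := 24  ⟶  IMI  (L0)  txn=∅  M[L0]=27
step 7: P2: store L0 := 69  ⟶  IIM  (L0)  txn=BusRdX+Flush  M[L0]=24
step 8: P1: store L0 := 26  ⟶  IMI  (L0)  txn=BusRdX+Flush  M[L0]=69
step 9: P2: store L0 := 90  ⟶  IIM  (L0)  txn=BusRdX+Flush  M[L0]=26
step 10: P1: load  L0  ⟶  ISS  (L0)  txn=BusRd+Flush  M[L0]=90
step 11: P2: store L0 := 39  ⟶  IIM  (L0)  txn=BusRdX  M[L0]=90
step 12: P0: store L0 := 20  ⟶  MII  (L0)  txn=BusRdX+Flush  M[L0]=39
step 13: P0: store L0 := 21  ⟶  MII  (L0)  txn=∅  M[L0]=39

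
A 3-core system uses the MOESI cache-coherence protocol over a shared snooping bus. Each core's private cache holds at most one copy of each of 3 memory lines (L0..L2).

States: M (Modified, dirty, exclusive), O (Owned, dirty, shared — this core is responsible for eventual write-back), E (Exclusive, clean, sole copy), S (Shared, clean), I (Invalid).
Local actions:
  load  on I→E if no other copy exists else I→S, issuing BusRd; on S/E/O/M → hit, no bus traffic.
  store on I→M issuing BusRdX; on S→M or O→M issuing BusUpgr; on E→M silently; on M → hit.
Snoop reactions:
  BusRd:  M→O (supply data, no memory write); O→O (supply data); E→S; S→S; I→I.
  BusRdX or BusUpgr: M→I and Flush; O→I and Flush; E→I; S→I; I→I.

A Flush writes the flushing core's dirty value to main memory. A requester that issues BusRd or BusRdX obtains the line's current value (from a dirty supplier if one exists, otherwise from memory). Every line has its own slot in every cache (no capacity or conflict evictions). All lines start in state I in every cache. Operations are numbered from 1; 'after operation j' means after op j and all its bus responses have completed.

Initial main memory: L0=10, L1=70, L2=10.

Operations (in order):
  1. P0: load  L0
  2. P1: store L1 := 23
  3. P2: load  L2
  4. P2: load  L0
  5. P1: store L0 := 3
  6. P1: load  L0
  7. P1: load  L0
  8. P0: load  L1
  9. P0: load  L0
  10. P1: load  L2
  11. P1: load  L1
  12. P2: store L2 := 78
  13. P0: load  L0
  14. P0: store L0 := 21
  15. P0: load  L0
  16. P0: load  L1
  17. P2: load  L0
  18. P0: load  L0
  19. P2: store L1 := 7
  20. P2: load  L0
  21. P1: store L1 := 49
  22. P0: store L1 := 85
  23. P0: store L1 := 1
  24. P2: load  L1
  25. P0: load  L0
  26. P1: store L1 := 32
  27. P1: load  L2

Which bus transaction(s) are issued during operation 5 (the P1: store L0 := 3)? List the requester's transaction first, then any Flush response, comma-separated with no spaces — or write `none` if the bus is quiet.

bus = BusRdX

[1] P0: load  L0 | P0:E(10), P1:I, P2:I | bus: BusRd
[2] P1: store L1 := 23 | P0:I, P1:M(23), P2:I | bus: BusRdX
[3] P2: load  L2 | P0:I, P1:I, P2:E(10) | bus: BusRd
[4] P2: load  L0 | P0:S(10), P1:I, P2:S(10) | bus: BusRd
[5] P1: store L0 := 3 | P0:I, P1:M(3), P2:I | bus: BusRdX
[6] P1: load  L0 | P0:I, P1:M(3), P2:I | bus: none
[7] P1: load  L0 | P0:I, P1:M(3), P2:I | bus: none
[8] P0: load  L1 | P0:S(23), P1:O(23), P2:I | bus: BusRd
[9] P0: load  L0 | P0:S(3), P1:O(3), P2:I | bus: BusRd
[10] P1: load  L2 | P0:I, P1:S(10), P2:S(10) | bus: BusRd
[11] P1: load  L1 | P0:S(23), P1:O(23), P2:I | bus: none
[12] P2: store L2 := 78 | P0:I, P1:I, P2:M(78) | bus: BusUpgr
[13] P0: load  L0 | P0:S(3), P1:O(3), P2:I | bus: none
[14] P0: store L0 := 21 | P0:M(21), P1:I, P2:I | bus: BusUpgr,Flush
[15] P0: load  L0 | P0:M(21), P1:I, P2:I | bus: none
[16] P0: load  L1 | P0:S(23), P1:O(23), P2:I | bus: none
[17] P2: load  L0 | P0:O(21), P1:I, P2:S(21) | bus: BusRd
[18] P0: load  L0 | P0:O(21), P1:I, P2:S(21) | bus: none
[19] P2: store L1 := 7 | P0:I, P1:I, P2:M(7) | bus: BusRdX,Flush
[20] P2: load  L0 | P0:O(21), P1:I, P2:S(21) | bus: none
[21] P1: store L1 := 49 | P0:I, P1:M(49), P2:I | bus: BusRdX,Flush
[22] P0: store L1 := 85 | P0:M(85), P1:I, P2:I | bus: BusRdX,Flush
[23] P0: store L1 := 1 | P0:M(1), P1:I, P2:I | bus: none
[24] P2: load  L1 | P0:O(1), P1:I, P2:S(1) | bus: BusRd
[25] P0: load  L0 | P0:O(21), P1:I, P2:S(21) | bus: none
[26] P1: store L1 := 32 | P0:I, P1:M(32), P2:I | bus: BusRdX,Flush
[27] P1: load  L2 | P0:I, P1:S(78), P2:O(78) | bus: BusRd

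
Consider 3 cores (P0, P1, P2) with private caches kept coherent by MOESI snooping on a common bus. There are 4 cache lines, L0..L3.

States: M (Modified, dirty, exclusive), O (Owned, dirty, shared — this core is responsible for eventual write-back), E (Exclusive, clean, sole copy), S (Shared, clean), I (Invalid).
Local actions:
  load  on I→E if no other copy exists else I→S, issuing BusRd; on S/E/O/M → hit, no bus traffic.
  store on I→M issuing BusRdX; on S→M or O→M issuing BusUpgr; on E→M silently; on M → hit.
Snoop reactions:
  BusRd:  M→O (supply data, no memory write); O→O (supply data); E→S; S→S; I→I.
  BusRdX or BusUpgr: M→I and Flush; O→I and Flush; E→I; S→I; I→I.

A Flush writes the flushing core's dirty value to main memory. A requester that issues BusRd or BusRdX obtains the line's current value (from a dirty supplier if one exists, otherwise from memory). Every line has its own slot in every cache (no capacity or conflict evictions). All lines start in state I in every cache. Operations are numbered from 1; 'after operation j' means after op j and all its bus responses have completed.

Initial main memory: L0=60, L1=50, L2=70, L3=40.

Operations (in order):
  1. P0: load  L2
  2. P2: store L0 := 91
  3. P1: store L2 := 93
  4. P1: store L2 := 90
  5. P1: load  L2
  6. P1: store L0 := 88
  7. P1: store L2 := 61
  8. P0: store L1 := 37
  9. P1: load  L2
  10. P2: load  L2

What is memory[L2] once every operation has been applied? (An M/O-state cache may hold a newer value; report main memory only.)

memory[L2] = 70

  op1 P0: load  L2 → E/I/I on L2; bus BusRd; mem=70
  op2 P2: store L0 := 91 → I/I/M on L0; bus BusRdX; mem=60
  op3 P1: store L2 := 93 → I/M/I on L2; bus BusRdX; mem=70
  op4 P1: store L2 := 90 → I/M/I on L2; bus (none); mem=70
  op5 P1: load  L2 → I/M/I on L2; bus (none); mem=70
  op6 P1: store L0 := 88 → I/M/I on L0; bus BusRdX Flush; mem=91
  op7 P1: store L2 := 61 → I/M/I on L2; bus (none); mem=70
  op8 P0: store L1 := 37 → M/I/I on L1; bus BusRdX; mem=50
  op9 P1: load  L2 → I/M/I on L2; bus (none); mem=70
  op10 P2: load  L2 → I/O/S on L2; bus BusRd; mem=70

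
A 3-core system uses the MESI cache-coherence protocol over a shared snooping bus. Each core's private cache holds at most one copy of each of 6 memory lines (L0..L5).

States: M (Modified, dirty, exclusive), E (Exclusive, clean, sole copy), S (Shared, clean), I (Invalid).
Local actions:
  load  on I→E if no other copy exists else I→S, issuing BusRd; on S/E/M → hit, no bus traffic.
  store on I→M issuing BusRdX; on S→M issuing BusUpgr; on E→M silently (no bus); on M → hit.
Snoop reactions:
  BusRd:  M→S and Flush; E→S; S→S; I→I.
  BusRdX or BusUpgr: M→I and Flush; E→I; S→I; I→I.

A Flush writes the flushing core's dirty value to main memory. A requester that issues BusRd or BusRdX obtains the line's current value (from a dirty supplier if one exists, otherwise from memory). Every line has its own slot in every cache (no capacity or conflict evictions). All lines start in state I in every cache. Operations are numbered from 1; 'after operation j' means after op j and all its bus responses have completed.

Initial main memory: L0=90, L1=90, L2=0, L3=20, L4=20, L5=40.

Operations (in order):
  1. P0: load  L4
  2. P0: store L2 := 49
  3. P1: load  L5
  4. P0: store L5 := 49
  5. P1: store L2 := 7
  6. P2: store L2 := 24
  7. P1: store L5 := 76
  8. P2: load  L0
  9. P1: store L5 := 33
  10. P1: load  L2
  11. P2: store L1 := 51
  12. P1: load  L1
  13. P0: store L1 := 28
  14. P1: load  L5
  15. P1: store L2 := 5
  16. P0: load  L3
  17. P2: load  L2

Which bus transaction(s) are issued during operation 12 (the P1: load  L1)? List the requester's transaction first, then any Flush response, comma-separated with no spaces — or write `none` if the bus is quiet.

step 1: P0: load  L4  ⟶  EII  (L4)  txn=BusRd  M[L4]=20
step 2: P0: store L2 := 49  ⟶  MII  (L2)  txn=BusRdX  M[L2]=0
step 3: P1: load  L5  ⟶  IEI  (L5)  txn=BusRd  M[L5]=40
step 4: P0: store L5 := 49  ⟶  MII  (L5)  txn=BusRdX  M[L5]=40
step 5: P1: store L2 := 7  ⟶  IMI  (L2)  txn=BusRdX+Flush  M[L2]=49
step 6: P2: store L2 := 24  ⟶  IIM  (L2)  txn=BusRdX+Flush  M[L2]=7
step 7: P1: store L5 := 76  ⟶  IMI  (L5)  txn=BusRdX+Flush  M[L5]=49
step 8: P2: load  L0  ⟶  IIE  (L0)  txn=BusRd  M[L0]=90
step 9: P1: store L5 := 33  ⟶  IMI  (L5)  txn=∅  M[L5]=49
step 10: P1: load  L2  ⟶  ISS  (L2)  txn=BusRd+Flush  M[L2]=24
step 11: P2: store L1 := 51  ⟶  IIM  (L1)  txn=BusRdX  M[L1]=90
step 12: P1: load  L1  ⟶  ISS  (L1)  txn=BusRd+Flush  M[L1]=51
step 13: P0: store L1 := 28  ⟶  MII  (L1)  txn=BusRdX  M[L1]=51
step 14: P1: load  L5  ⟶  IMI  (L5)  txn=∅  M[L5]=49
step 15: P1: store L2 := 5  ⟶  IMI  (L2)  txn=BusUpgr  M[L2]=24
step 16: P0: load  L3  ⟶  EII  (L3)  txn=BusRd  M[L3]=20
step 17: P2: load  L2  ⟶  ISS  (L2)  txn=BusRd+Flush  M[L2]=5

bus = BusRd,Flush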